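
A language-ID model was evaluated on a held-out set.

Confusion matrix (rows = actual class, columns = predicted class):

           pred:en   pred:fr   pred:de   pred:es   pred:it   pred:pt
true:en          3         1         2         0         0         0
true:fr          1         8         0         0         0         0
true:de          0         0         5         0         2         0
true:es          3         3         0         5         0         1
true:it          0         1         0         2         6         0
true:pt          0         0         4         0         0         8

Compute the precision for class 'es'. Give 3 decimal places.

Treat 'es' as positive and all other classes as negative.
precision = TP/(TP+FP).
es: TP=5, FP=0+0+0+2+0=2 → 5/7 = 0.7143

0.714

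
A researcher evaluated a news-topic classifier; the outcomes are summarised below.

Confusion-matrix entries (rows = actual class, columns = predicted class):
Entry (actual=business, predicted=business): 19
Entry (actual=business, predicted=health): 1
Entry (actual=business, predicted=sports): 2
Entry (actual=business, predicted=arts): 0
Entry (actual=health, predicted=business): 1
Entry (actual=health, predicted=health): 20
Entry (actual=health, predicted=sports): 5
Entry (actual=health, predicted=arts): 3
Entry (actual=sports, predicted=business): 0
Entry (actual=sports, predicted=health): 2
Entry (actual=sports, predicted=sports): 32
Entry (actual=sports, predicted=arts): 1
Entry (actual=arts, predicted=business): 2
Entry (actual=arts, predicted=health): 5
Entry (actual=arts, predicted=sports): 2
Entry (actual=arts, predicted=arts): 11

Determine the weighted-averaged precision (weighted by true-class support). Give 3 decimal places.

0.771

Per-class precision (TP/(TP+FP)):
  business: TP=19, FP=1+0+2=3 → 19/22 = 0.8636
  health: TP=20, FP=1+2+5=8 → 20/28 = 0.7143
  sports: TP=32, FP=2+5+2=9 → 32/41 = 0.7805
  arts: TP=11, FP=0+3+1=4 → 11/15 = 0.7333
Weighted-precision = Σ (supportᵢ/N)·precisionᵢ with N=106: (22/106)·0.8636 + (29/106)·0.7143 + (35/106)·0.7805 + (20/106)·0.7333 = 0.771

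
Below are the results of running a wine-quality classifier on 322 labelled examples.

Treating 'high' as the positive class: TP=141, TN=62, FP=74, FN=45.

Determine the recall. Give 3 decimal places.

Recall = TP/(TP+FN) = 141/(141+45) = 141/186 = 0.758

0.758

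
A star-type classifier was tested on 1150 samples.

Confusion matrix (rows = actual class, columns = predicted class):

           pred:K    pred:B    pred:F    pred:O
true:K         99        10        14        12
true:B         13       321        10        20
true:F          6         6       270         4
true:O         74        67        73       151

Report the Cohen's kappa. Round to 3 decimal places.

0.636

Observed agreement pₒ = trace/N = 841/1150 = 0.7313
Expected agreement pₑ = Σ (rowᵢ·colᵢ)/N² = (135·192 + 364·404 + 286·367 + 365·187)/1150² = 0.2618
κ = (pₒ − pₑ)/(1 − pₑ) = (0.7313 − 0.2618)/(1 − 0.2618) = 0.636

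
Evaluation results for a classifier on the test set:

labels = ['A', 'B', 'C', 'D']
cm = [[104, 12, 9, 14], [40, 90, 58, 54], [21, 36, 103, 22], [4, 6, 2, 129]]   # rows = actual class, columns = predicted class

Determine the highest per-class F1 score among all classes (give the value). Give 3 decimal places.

Per-class F1 score (2·TP/(2·TP+FP+FN)):
  A: TP=104, FP=40+21+4=65, FN=12+9+14=35 → 208/308 = 0.6753
  B: TP=90, FP=12+36+6=54, FN=40+58+54=152 → 180/386 = 0.4663
  C: TP=103, FP=9+58+2=69, FN=21+36+22=79 → 206/354 = 0.5819
  D: TP=129, FP=14+54+22=90, FN=4+6+2=12 → 258/360 = 0.7167
Highest is class 'D' with F1 score = 0.717.

0.717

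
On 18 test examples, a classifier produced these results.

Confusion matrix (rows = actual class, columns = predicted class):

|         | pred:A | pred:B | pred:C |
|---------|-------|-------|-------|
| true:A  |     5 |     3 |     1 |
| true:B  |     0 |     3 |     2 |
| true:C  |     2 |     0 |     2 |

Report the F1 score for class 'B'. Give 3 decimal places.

0.545

Treat 'B' as positive and all other classes as negative.
F1 score = 2·TP/(2·TP+FP+FN).
B: TP=3, FP=3+0=3, FN=0+2=2 → 6/11 = 0.5455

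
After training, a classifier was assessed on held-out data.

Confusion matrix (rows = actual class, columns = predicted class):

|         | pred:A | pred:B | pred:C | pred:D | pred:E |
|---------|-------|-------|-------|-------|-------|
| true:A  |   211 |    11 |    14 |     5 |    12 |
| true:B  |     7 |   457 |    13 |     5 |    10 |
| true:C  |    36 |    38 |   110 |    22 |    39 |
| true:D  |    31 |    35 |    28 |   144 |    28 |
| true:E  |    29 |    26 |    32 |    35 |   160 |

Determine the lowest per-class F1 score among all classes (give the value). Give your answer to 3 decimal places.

Per-class F1 score (2·TP/(2·TP+FP+FN)):
  A: TP=211, FP=7+36+31+29=103, FN=11+14+5+12=42 → 422/567 = 0.7443
  B: TP=457, FP=11+38+35+26=110, FN=7+13+5+10=35 → 914/1059 = 0.8631
  C: TP=110, FP=14+13+28+32=87, FN=36+38+22+39=135 → 220/442 = 0.4977
  D: TP=144, FP=5+5+22+35=67, FN=31+35+28+28=122 → 288/477 = 0.6038
  E: TP=160, FP=12+10+39+28=89, FN=29+26+32+35=122 → 320/531 = 0.6026
Lowest is class 'C' with F1 score = 0.498.

0.498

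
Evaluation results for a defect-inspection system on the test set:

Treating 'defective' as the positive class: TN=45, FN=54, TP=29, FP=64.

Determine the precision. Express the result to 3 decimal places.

Precision = TP/(TP+FP) = 29/(29+64) = 29/93 = 0.312

0.312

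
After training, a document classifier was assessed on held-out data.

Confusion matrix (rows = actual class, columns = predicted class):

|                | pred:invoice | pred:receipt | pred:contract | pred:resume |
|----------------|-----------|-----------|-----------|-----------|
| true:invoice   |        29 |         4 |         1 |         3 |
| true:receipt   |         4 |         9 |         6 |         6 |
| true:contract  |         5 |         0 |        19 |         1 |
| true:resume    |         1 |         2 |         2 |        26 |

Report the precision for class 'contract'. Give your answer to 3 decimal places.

0.679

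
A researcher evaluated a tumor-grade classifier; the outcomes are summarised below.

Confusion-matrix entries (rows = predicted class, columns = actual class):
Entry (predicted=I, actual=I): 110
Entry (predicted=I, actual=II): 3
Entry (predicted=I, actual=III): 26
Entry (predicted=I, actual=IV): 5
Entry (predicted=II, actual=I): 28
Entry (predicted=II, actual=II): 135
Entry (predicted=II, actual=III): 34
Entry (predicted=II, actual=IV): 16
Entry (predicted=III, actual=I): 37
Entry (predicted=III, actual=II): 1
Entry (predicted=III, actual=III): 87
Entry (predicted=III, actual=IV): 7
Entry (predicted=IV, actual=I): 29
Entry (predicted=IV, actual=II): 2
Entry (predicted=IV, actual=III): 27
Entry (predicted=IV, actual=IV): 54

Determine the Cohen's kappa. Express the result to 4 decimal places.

0.5208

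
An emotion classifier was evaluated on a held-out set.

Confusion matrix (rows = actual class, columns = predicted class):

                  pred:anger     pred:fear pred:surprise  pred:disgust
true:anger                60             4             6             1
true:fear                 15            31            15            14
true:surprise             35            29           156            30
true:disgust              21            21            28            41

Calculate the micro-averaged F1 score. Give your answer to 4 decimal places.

0.5680

Micro-averaging pools counts across classes: ΣTP=288, ΣFP=219, ΣFN=219.
Micro-F1 score = 2·TP/(2·TP+FP+FN) on pooled counts = 0.5680 (equals overall accuracy in single-label multiclass).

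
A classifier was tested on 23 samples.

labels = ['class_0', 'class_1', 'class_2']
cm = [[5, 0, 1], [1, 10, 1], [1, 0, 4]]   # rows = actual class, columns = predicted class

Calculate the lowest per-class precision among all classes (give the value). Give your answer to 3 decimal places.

0.667

Per-class precision (TP/(TP+FP)):
  class_0: TP=5, FP=1+1=2 → 5/7 = 0.7143
  class_1: TP=10, FP=0+0=0 → 10/10 = 1.0000
  class_2: TP=4, FP=1+1=2 → 4/6 = 0.6667
Lowest is class 'class_2' with precision = 0.667.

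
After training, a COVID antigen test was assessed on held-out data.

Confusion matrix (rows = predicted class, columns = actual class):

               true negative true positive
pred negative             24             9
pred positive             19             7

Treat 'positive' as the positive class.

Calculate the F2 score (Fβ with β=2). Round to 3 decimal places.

0.389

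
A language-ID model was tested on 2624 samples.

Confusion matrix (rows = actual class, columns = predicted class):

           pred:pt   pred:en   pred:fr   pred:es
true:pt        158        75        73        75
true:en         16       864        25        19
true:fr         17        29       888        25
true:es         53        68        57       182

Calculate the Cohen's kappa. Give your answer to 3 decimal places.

Observed agreement pₒ = trace/N = 2092/2624 = 0.7973
Expected agreement pₑ = Σ (rowᵢ·colᵢ)/N² = (381·244 + 924·1036 + 959·1043 + 360·301)/2624² = 0.3135
κ = (pₒ − pₑ)/(1 − pₑ) = (0.7973 − 0.3135)/(1 − 0.3135) = 0.705

0.705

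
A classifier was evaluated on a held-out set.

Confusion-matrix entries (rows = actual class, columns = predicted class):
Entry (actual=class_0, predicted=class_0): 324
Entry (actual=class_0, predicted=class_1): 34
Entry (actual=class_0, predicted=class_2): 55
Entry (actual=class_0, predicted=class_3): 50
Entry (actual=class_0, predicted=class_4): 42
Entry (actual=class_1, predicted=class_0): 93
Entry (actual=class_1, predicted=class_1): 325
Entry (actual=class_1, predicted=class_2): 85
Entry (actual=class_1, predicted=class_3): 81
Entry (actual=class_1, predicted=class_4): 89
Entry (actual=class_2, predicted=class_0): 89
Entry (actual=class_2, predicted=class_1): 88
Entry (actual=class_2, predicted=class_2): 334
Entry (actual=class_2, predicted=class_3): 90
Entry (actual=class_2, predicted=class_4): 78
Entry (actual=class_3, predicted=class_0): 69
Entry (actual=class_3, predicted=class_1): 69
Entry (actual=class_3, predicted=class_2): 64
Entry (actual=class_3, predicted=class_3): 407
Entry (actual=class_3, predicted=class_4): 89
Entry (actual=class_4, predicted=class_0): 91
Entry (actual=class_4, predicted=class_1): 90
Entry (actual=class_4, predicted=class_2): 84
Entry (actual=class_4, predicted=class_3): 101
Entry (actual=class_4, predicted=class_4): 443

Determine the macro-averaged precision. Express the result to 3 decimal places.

0.543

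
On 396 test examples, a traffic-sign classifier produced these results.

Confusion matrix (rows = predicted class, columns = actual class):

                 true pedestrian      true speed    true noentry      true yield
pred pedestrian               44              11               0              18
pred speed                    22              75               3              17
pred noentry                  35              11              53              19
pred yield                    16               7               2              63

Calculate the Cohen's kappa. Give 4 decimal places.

0.4641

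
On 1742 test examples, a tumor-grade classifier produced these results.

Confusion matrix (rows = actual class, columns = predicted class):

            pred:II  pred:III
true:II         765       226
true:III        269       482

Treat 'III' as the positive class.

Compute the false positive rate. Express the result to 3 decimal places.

0.228

FPR = FP/(FP+TN) = 226/(226+765) = 0.228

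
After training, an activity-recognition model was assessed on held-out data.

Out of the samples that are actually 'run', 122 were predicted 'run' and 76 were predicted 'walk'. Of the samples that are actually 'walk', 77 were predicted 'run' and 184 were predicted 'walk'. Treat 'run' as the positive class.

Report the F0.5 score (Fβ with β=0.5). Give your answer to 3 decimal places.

0.614

Fβ = (1+β²)·TP / ((1+β²)·TP + β²·FN + FP), with β²=1/4
= 1.25·122 / (1.25·122 + 0.25·76 + 77) = 0.614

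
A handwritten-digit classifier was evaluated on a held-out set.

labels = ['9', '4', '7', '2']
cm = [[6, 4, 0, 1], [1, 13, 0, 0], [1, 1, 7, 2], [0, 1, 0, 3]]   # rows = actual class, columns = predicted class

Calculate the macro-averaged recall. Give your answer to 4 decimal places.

0.7151

Per-class recall (TP/(TP+FN)):
  9: TP=6, FN=4+0+1=5 → 6/11 = 0.54545
  4: TP=13, FN=1+0+0=1 → 13/14 = 0.92857
  7: TP=7, FN=1+1+2=4 → 7/11 = 0.63636
  2: TP=3, FN=0+1+0=1 → 3/4 = 0.75000
Macro-recall = mean = (0.54545 + 0.92857 + 0.63636 + 0.75000) / 4 = 0.7151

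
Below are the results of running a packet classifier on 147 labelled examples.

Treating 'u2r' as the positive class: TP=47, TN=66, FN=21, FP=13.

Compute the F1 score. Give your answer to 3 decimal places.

Precision = TP/(TP+FP) = 47/60 = 0.7833
Recall = TP/(TP+FN) = 47/68 = 0.6912
F1 = 2·TP/(2·TP+FP+FN) = 94/128 = 0.734

0.734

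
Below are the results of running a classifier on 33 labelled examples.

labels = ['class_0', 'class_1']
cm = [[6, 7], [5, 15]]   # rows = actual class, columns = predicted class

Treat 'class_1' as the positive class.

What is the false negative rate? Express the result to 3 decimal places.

FNR = FN/(FN+TP) = 5/(5+15) = 0.250

0.250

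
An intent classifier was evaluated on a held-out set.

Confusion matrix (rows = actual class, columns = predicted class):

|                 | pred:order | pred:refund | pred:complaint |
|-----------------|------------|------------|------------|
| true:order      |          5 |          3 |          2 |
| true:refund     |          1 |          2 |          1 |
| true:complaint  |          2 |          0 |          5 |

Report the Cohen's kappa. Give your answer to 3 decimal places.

Observed agreement pₒ = trace/N = 12/21 = 0.5714
Expected agreement pₑ = Σ (rowᵢ·colᵢ)/N² = (10·8 + 4·5 + 7·8)/21² = 0.3537
κ = (pₒ − pₑ)/(1 − pₑ) = (0.5714 − 0.3537)/(1 − 0.3537) = 0.337

0.337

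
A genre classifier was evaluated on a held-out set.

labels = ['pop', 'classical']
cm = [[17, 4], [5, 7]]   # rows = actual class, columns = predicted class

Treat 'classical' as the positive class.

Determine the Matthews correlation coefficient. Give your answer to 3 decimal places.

0.401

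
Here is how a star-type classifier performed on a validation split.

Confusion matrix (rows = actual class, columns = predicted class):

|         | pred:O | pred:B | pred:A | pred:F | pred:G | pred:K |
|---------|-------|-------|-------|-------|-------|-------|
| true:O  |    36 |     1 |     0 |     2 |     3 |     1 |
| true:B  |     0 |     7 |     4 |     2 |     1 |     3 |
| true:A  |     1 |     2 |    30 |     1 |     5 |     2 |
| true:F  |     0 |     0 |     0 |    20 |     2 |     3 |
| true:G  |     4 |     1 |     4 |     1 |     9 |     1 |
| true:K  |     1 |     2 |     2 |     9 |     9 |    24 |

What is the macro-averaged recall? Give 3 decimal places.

0.624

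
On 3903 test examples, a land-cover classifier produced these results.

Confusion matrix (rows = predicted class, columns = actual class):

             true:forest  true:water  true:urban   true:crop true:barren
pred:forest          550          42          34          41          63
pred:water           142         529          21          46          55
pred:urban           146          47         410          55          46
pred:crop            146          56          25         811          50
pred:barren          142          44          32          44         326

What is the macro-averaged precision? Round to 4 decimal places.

Per-class precision (TP/(TP+FP)):
  forest: TP=550, FP=42+34+41+63=180 → 550/730 = 0.75342
  water: TP=529, FP=142+21+46+55=264 → 529/793 = 0.66709
  urban: TP=410, FP=146+47+55+46=294 → 410/704 = 0.58239
  crop: TP=811, FP=146+56+25+50=277 → 811/1088 = 0.74540
  barren: TP=326, FP=142+44+32+44=262 → 326/588 = 0.55442
Macro-precision = mean = (0.75342 + 0.66709 + 0.58239 + 0.74540 + 0.55442) / 5 = 0.6605

0.6605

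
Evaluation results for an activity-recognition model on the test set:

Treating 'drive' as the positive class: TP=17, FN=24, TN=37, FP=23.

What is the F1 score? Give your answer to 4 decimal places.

0.4198

Precision = TP/(TP+FP) = 17/40 = 0.4250
Recall = TP/(TP+FN) = 17/41 = 0.4146
F1 = 2·TP/(2·TP+FP+FN) = 34/81 = 0.4198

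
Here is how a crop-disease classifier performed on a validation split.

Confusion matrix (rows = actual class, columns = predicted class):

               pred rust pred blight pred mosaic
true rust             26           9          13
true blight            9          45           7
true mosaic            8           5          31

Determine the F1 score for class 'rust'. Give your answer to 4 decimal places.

Treat 'rust' as positive and all other classes as negative.
F1 score = 2·TP/(2·TP+FP+FN).
rust: TP=26, FP=9+8=17, FN=9+13=22 → 52/91 = 0.57143

0.5714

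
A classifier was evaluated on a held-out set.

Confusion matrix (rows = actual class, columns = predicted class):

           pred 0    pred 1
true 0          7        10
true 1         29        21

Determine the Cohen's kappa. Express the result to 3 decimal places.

-0.123

Observed agreement pₒ = trace/N = 28/67 = 0.4179
Expected agreement pₑ = Σ (rowᵢ·colᵢ)/N² = (17·36 + 50·31)/67² = 0.4816
κ = (pₒ − pₑ)/(1 − pₑ) = (0.4179 − 0.4816)/(1 − 0.4816) = -0.123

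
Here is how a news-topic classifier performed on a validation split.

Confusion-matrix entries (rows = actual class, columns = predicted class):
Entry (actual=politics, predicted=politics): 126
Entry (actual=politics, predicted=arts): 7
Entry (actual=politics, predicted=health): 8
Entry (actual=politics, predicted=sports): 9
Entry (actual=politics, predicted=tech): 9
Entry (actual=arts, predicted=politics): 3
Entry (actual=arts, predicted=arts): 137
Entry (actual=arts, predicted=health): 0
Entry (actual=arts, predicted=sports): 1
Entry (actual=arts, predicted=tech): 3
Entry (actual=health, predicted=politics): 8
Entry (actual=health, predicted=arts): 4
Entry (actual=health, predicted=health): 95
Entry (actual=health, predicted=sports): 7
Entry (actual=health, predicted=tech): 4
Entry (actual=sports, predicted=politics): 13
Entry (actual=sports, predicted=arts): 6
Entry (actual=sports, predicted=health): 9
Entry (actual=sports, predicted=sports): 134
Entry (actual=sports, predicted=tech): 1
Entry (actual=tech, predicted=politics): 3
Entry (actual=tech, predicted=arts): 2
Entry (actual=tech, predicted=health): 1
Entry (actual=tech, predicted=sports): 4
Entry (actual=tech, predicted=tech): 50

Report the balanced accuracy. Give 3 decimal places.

Balanced accuracy = mean of per-class recall.
  politics: recall = 126/159 = 0.7925
  arts: recall = 137/144 = 0.9514
  health: recall = 95/118 = 0.8051
  sports: recall = 134/163 = 0.8221
  tech: recall = 50/60 = 0.8333
Mean = (0.7925 + 0.9514 + 0.8051 + 0.8221 + 0.8333) / 5 = 0.841

0.841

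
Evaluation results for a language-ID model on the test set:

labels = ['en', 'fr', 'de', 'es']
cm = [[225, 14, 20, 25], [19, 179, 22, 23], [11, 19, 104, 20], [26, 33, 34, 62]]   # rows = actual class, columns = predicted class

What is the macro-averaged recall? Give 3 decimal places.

0.651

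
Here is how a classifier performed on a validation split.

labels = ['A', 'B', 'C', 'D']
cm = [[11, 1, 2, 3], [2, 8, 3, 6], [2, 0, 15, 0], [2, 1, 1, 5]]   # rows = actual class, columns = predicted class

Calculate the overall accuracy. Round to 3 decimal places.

Accuracy = trace / total = (11+8+15+5=39) / 62 = 39/62 = 0.629

0.629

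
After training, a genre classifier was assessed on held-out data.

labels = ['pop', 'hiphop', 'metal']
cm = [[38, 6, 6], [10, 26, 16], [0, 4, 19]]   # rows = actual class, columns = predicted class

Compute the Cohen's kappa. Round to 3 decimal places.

0.496

Observed agreement pₒ = trace/N = 83/125 = 0.6640
Expected agreement pₑ = Σ (rowᵢ·colᵢ)/N² = (50·48 + 52·36 + 23·41)/125² = 0.3338
κ = (pₒ − pₑ)/(1 − pₑ) = (0.6640 − 0.3338)/(1 − 0.3338) = 0.496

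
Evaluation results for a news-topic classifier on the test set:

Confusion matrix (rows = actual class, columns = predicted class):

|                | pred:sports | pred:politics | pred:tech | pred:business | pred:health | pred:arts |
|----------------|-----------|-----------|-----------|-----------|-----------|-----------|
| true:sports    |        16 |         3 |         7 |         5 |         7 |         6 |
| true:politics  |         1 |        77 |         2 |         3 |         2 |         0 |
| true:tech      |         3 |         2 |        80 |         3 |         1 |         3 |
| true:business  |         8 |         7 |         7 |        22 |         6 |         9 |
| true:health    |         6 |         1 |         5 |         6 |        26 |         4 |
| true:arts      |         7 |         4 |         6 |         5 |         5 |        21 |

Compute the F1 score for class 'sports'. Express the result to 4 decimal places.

Take TP from the diagonal, FP from the rest of the 'sports' prediction marginal, FN from the rest of the 'sports' actual marginal.
F1 score = 2·TP/(2·TP+FP+FN).
sports: TP=16, FP=1+3+8+6+7=25, FN=3+7+5+7+6=28 → 32/85 = 0.37647

0.3765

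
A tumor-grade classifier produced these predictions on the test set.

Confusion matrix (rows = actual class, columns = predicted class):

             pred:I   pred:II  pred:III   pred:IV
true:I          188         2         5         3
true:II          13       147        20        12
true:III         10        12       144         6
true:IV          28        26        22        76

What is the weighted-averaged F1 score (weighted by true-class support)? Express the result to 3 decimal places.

Per-class F1 score (2·TP/(2·TP+FP+FN)):
  I: TP=188, FP=13+10+28=51, FN=2+5+3=10 → 376/437 = 0.8604
  II: TP=147, FP=2+12+26=40, FN=13+20+12=45 → 294/379 = 0.7757
  III: TP=144, FP=5+20+22=47, FN=10+12+6=28 → 288/363 = 0.7934
  IV: TP=76, FP=3+12+6=21, FN=28+26+22=76 → 152/249 = 0.6104
Weighted-F1 score = Σ (supportᵢ/N)·F1 scoreᵢ with N=714: (198/714)·0.8604 + (192/714)·0.7757 + (172/714)·0.7934 + (152/714)·0.6104 = 0.768

0.768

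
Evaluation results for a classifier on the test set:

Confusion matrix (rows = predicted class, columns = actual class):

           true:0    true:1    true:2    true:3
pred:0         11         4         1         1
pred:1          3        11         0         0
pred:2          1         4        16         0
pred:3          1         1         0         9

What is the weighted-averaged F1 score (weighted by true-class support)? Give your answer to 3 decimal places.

0.738

Per-class F1 score (2·TP/(2·TP+FP+FN)):
  0: TP=11, FP=4+1+1=6, FN=3+1+1=5 → 22/33 = 0.6667
  1: TP=11, FP=3+0+0=3, FN=4+4+1=9 → 22/34 = 0.6471
  2: TP=16, FP=1+4+0=5, FN=1+0+0=1 → 32/38 = 0.8421
  3: TP=9, FP=1+1+0=2, FN=1+0+0=1 → 18/21 = 0.8571
Weighted-F1 score = Σ (supportᵢ/N)·F1 scoreᵢ with N=63: (16/63)·0.6667 + (20/63)·0.6471 + (17/63)·0.8421 + (10/63)·0.8571 = 0.738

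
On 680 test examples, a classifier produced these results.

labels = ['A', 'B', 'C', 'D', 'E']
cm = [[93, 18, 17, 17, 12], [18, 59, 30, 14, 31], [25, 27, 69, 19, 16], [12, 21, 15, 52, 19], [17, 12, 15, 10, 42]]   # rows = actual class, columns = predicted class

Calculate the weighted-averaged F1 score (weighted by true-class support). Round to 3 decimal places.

0.463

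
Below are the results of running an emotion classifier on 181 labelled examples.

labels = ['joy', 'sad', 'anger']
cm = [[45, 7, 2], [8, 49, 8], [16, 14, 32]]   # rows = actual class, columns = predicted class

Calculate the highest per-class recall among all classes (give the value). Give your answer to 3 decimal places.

Per-class recall (TP/(TP+FN)):
  joy: TP=45, FN=7+2=9 → 45/54 = 0.8333
  sad: TP=49, FN=8+8=16 → 49/65 = 0.7538
  anger: TP=32, FN=16+14=30 → 32/62 = 0.5161
Highest is class 'joy' with recall = 0.833.

0.833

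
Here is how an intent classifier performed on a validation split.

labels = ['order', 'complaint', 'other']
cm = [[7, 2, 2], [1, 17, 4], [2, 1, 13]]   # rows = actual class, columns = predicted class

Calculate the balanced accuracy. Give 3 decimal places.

0.741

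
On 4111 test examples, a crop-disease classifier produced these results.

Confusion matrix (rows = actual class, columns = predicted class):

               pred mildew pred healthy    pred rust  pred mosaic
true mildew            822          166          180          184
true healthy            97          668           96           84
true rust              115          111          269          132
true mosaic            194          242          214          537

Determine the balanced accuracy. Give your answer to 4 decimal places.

0.5491

Balanced accuracy = mean of per-class recall.
  mildew: recall = 822/1352 = 0.60799
  healthy: recall = 668/945 = 0.70688
  rust: recall = 269/627 = 0.42903
  mosaic: recall = 537/1187 = 0.45240
Mean = (0.60799 + 0.70688 + 0.42903 + 0.45240) / 4 = 0.5491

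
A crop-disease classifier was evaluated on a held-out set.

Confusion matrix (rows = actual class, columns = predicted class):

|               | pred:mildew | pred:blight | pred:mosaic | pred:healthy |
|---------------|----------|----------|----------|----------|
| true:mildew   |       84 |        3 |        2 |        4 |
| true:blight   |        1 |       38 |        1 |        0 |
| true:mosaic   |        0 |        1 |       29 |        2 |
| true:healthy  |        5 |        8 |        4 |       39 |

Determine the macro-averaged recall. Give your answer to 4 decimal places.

Per-class recall (TP/(TP+FN)):
  mildew: TP=84, FN=3+2+4=9 → 84/93 = 0.90323
  blight: TP=38, FN=1+1+0=2 → 38/40 = 0.95000
  mosaic: TP=29, FN=0+1+2=3 → 29/32 = 0.90625
  healthy: TP=39, FN=5+8+4=17 → 39/56 = 0.69643
Macro-recall = mean = (0.90323 + 0.95000 + 0.90625 + 0.69643) / 4 = 0.8640

0.8640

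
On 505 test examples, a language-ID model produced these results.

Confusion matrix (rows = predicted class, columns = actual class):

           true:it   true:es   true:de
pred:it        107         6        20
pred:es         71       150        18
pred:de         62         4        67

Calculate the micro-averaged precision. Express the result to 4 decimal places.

0.6416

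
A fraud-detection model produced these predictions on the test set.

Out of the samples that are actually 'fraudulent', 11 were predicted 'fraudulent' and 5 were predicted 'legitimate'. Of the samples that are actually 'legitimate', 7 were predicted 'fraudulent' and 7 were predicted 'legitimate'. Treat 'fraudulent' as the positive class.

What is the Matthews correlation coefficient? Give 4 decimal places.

0.1909

MCC = (TP·TN − FP·FN) / √((TP+FP)(TP+FN)(TN+FP)(TN+FN))
Numerator = 11·7 − 7·5 = 42
Denominator = √(18·16·14·12) = √48384 = 219.9636
MCC = 42 / 219.9636 = 0.1909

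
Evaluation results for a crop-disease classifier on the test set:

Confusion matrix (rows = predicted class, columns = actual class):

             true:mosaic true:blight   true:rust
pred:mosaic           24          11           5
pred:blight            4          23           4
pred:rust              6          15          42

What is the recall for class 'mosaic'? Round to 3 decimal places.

One-vs-rest for 'mosaic': TP = diagonal; FP = other classes predicted 'mosaic'; FN = 'mosaic' predicted as other.
recall = TP/(TP+FN).
mosaic: TP=24, FN=4+6=10 → 24/34 = 0.7059

0.706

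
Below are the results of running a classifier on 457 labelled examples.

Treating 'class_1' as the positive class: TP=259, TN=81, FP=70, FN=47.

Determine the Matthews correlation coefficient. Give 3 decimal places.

0.401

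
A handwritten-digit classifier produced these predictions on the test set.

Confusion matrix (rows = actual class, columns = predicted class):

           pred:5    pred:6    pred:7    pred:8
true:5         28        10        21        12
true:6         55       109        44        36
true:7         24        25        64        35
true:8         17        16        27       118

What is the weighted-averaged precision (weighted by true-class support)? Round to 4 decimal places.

Per-class precision (TP/(TP+FP)):
  5: TP=28, FP=55+24+17=96 → 28/124 = 0.22581
  6: TP=109, FP=10+25+16=51 → 109/160 = 0.68125
  7: TP=64, FP=21+44+27=92 → 64/156 = 0.41026
  8: TP=118, FP=12+36+35=83 → 118/201 = 0.58706
Weighted-precision = Σ (supportᵢ/N)·precisionᵢ with N=641: (71/641)·0.22581 + (244/641)·0.68125 + (148/641)·0.41026 + (178/641)·0.58706 = 0.5421

0.5421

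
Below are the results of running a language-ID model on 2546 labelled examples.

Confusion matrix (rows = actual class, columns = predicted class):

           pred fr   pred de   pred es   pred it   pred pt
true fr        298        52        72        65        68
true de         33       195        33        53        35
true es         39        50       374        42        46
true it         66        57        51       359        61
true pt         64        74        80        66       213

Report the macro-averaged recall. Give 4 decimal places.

Per-class recall (TP/(TP+FN)):
  fr: TP=298, FN=52+72+65+68=257 → 298/555 = 0.53694
  de: TP=195, FN=33+33+53+35=154 → 195/349 = 0.55874
  es: TP=374, FN=39+50+42+46=177 → 374/551 = 0.67877
  it: TP=359, FN=66+57+51+61=235 → 359/594 = 0.60438
  pt: TP=213, FN=64+74+80+66=284 → 213/497 = 0.42857
Macro-recall = mean = (0.53694 + 0.55874 + 0.67877 + 0.60438 + 0.42857) / 5 = 0.5615

0.5615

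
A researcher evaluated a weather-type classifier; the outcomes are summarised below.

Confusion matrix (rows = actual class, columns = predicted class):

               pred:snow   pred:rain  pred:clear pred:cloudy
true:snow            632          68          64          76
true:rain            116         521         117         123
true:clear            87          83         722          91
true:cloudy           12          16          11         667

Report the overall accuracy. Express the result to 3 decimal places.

0.746

Accuracy = trace / total = (632+521+722+667=2542) / 3406 = 2542/3406 = 0.746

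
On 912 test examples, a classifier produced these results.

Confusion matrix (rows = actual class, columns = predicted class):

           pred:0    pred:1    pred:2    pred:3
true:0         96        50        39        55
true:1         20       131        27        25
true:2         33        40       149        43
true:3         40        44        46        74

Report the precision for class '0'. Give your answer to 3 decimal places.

0.508

Treat '0' as positive and all other classes as negative.
precision = TP/(TP+FP).
0: TP=96, FP=20+33+40=93 → 96/189 = 0.5079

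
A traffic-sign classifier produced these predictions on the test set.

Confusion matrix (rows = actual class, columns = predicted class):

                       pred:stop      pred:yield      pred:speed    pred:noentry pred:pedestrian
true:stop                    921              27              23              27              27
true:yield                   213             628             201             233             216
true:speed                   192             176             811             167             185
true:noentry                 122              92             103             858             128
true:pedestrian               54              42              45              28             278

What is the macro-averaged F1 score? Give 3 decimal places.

0.586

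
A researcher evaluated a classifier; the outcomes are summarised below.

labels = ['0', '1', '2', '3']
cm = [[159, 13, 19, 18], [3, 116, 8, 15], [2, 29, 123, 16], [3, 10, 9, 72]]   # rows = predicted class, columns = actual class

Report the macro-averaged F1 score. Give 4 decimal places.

Per-class F1 score (2·TP/(2·TP+FP+FN)):
  0: TP=159, FP=13+19+18=50, FN=3+2+3=8 → 318/376 = 0.84574
  1: TP=116, FP=3+8+15=26, FN=13+29+10=52 → 232/310 = 0.74839
  2: TP=123, FP=2+29+16=47, FN=19+8+9=36 → 246/329 = 0.74772
  3: TP=72, FP=3+10+9=22, FN=18+15+16=49 → 144/215 = 0.66977
Macro-F1 score = mean = (0.84574 + 0.74839 + 0.74772 + 0.66977) / 4 = 0.7529

0.7529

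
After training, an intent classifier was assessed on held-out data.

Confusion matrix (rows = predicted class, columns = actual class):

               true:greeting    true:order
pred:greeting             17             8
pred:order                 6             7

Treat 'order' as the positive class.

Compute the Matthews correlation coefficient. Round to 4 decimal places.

0.2120

MCC = (TP·TN − FP·FN) / √((TP+FP)(TP+FN)(TN+FP)(TN+FN))
Numerator = 7·17 − 6·8 = 71
Denominator = √(13·15·23·25) = √112125 = 334.8507
MCC = 71 / 334.8507 = 0.2120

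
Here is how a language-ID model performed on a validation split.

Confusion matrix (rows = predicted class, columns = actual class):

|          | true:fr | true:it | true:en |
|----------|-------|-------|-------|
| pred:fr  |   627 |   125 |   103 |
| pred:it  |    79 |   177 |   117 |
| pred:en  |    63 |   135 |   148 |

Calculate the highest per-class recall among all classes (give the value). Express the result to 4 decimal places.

Per-class recall (TP/(TP+FN)):
  fr: TP=627, FN=79+63=142 → 627/769 = 0.81534
  it: TP=177, FN=125+135=260 → 177/437 = 0.40503
  en: TP=148, FN=103+117=220 → 148/368 = 0.40217
Highest is class 'fr' with recall = 0.8153.

0.8153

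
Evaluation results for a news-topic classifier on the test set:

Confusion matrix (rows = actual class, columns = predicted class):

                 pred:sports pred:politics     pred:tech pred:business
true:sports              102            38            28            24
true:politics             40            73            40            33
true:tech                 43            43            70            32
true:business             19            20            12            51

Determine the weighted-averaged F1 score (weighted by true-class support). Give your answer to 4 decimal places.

0.4419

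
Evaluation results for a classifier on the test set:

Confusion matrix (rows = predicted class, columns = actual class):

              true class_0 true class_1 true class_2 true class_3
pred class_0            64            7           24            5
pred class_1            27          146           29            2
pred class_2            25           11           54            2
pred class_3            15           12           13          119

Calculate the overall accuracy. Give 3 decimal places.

Accuracy = trace / total = (64+146+54+119=383) / 555 = 383/555 = 0.690

0.690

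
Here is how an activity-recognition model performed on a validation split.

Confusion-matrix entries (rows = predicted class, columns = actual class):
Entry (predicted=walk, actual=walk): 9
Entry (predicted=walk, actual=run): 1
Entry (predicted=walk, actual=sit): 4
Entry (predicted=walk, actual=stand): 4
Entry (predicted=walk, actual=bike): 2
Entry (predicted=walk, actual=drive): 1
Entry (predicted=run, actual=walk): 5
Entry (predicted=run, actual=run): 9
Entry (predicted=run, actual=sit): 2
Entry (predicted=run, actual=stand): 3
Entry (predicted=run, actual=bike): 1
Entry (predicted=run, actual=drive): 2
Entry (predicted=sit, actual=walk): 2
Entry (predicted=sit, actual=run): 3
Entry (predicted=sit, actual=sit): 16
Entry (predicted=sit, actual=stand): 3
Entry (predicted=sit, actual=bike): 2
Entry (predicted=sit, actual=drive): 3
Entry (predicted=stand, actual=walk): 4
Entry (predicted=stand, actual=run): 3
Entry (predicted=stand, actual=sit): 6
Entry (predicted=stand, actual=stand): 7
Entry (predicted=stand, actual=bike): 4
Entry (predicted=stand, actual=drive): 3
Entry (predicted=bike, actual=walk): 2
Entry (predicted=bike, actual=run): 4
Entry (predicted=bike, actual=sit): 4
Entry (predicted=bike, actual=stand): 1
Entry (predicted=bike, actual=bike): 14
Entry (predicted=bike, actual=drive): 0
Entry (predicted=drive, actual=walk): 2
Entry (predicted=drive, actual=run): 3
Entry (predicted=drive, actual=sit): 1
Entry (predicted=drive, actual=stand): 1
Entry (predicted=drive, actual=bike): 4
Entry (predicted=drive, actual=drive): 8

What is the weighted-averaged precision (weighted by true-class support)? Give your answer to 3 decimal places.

Per-class precision (TP/(TP+FP)):
  walk: TP=9, FP=1+4+4+2+1=12 → 9/21 = 0.4286
  run: TP=9, FP=5+2+3+1+2=13 → 9/22 = 0.4091
  sit: TP=16, FP=2+3+3+2+3=13 → 16/29 = 0.5517
  stand: TP=7, FP=4+3+6+4+3=20 → 7/27 = 0.2593
  bike: TP=14, FP=2+4+4+1+0=11 → 14/25 = 0.5600
  drive: TP=8, FP=2+3+1+1+4=11 → 8/19 = 0.4211
Weighted-precision = Σ (supportᵢ/N)·precisionᵢ with N=143: (24/143)·0.4286 + (23/143)·0.4091 + (33/143)·0.5517 + (19/143)·0.2593 + (27/143)·0.5600 + (17/143)·0.4211 = 0.455

0.455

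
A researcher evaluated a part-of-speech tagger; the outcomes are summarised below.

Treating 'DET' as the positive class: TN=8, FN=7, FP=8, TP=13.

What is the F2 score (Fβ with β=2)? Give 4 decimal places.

0.6436

Fβ = (1+β²)·TP / ((1+β²)·TP + β²·FN + FP), with β²=4
= 5·13 / (5·13 + 4·7 + 8) = 0.6436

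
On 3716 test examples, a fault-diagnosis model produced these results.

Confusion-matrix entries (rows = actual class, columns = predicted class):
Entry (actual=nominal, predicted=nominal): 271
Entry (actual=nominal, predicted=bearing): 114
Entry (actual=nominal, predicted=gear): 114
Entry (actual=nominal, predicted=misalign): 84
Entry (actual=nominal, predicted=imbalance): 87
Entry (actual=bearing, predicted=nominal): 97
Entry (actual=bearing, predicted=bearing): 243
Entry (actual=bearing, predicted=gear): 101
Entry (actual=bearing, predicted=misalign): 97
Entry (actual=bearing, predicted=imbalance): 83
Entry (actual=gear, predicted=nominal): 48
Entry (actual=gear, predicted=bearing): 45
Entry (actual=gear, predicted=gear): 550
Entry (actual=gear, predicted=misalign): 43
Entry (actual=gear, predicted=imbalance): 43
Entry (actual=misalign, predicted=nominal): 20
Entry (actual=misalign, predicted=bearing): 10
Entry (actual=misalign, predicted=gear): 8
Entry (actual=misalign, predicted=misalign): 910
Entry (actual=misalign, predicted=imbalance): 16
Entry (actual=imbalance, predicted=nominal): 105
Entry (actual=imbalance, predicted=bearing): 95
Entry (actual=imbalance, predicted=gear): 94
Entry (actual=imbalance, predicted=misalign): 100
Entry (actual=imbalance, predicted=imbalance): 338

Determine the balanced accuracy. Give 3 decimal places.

0.591

Balanced accuracy = mean of per-class recall.
  nominal: recall = 271/670 = 0.4045
  bearing: recall = 243/621 = 0.3913
  gear: recall = 550/729 = 0.7545
  misalign: recall = 910/964 = 0.9440
  imbalance: recall = 338/732 = 0.4617
Mean = (0.4045 + 0.3913 + 0.7545 + 0.9440 + 0.4617) / 5 = 0.591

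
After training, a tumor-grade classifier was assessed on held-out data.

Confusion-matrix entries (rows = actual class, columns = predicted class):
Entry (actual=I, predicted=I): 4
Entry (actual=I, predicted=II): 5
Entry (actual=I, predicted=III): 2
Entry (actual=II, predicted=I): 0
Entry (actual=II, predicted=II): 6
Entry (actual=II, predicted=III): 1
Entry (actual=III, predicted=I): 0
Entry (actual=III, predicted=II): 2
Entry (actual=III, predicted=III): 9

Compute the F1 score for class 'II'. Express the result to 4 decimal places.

One-vs-rest for 'II': TP = diagonal; FP = other classes predicted 'II'; FN = 'II' predicted as other.
F1 score = 2·TP/(2·TP+FP+FN).
II: TP=6, FP=5+2=7, FN=0+1=1 → 12/20 = 0.60000

0.6000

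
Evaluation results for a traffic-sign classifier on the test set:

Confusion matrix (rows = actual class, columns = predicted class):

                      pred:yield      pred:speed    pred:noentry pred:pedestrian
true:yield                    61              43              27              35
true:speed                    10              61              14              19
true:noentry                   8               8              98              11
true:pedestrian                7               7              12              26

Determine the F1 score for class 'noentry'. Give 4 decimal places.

F1 score = 2·TP/(2·TP+FP+FN).
noentry: TP=98, FP=27+14+12=53, FN=8+8+11=27 → 196/276 = 0.71014

0.7101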